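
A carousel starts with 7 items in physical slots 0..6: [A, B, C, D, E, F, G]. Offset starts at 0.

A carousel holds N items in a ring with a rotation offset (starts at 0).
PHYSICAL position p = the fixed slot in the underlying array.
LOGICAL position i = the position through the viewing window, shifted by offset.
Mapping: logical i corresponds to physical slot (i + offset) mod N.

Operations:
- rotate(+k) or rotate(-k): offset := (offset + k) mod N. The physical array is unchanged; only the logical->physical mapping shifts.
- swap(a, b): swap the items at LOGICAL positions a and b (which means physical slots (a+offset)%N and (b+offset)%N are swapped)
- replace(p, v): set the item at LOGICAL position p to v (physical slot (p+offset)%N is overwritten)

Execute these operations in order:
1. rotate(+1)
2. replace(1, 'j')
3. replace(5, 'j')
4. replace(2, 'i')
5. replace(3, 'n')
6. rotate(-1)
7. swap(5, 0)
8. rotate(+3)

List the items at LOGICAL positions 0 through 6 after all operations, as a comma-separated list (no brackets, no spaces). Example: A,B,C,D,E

Answer: i,n,A,j,F,B,j

Derivation:
After op 1 (rotate(+1)): offset=1, physical=[A,B,C,D,E,F,G], logical=[B,C,D,E,F,G,A]
After op 2 (replace(1, 'j')): offset=1, physical=[A,B,j,D,E,F,G], logical=[B,j,D,E,F,G,A]
After op 3 (replace(5, 'j')): offset=1, physical=[A,B,j,D,E,F,j], logical=[B,j,D,E,F,j,A]
After op 4 (replace(2, 'i')): offset=1, physical=[A,B,j,i,E,F,j], logical=[B,j,i,E,F,j,A]
After op 5 (replace(3, 'n')): offset=1, physical=[A,B,j,i,n,F,j], logical=[B,j,i,n,F,j,A]
After op 6 (rotate(-1)): offset=0, physical=[A,B,j,i,n,F,j], logical=[A,B,j,i,n,F,j]
After op 7 (swap(5, 0)): offset=0, physical=[F,B,j,i,n,A,j], logical=[F,B,j,i,n,A,j]
After op 8 (rotate(+3)): offset=3, physical=[F,B,j,i,n,A,j], logical=[i,n,A,j,F,B,j]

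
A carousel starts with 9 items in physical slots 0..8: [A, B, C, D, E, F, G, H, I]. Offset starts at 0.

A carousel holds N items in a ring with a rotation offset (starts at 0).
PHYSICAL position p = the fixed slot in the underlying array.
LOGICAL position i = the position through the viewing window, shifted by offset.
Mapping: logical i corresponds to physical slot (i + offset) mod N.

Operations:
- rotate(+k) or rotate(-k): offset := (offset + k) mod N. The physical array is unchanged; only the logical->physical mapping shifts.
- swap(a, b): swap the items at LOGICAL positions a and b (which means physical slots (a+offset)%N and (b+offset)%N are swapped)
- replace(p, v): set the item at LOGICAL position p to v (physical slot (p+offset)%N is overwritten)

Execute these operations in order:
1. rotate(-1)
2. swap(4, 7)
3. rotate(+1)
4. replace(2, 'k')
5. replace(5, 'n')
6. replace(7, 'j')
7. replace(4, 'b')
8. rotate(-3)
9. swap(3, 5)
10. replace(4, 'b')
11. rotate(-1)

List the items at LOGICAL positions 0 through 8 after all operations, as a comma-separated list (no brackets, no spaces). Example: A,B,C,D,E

Answer: n,D,j,I,k,b,A,G,b

Derivation:
After op 1 (rotate(-1)): offset=8, physical=[A,B,C,D,E,F,G,H,I], logical=[I,A,B,C,D,E,F,G,H]
After op 2 (swap(4, 7)): offset=8, physical=[A,B,C,G,E,F,D,H,I], logical=[I,A,B,C,G,E,F,D,H]
After op 3 (rotate(+1)): offset=0, physical=[A,B,C,G,E,F,D,H,I], logical=[A,B,C,G,E,F,D,H,I]
After op 4 (replace(2, 'k')): offset=0, physical=[A,B,k,G,E,F,D,H,I], logical=[A,B,k,G,E,F,D,H,I]
After op 5 (replace(5, 'n')): offset=0, physical=[A,B,k,G,E,n,D,H,I], logical=[A,B,k,G,E,n,D,H,I]
After op 6 (replace(7, 'j')): offset=0, physical=[A,B,k,G,E,n,D,j,I], logical=[A,B,k,G,E,n,D,j,I]
After op 7 (replace(4, 'b')): offset=0, physical=[A,B,k,G,b,n,D,j,I], logical=[A,B,k,G,b,n,D,j,I]
After op 8 (rotate(-3)): offset=6, physical=[A,B,k,G,b,n,D,j,I], logical=[D,j,I,A,B,k,G,b,n]
After op 9 (swap(3, 5)): offset=6, physical=[k,B,A,G,b,n,D,j,I], logical=[D,j,I,k,B,A,G,b,n]
After op 10 (replace(4, 'b')): offset=6, physical=[k,b,A,G,b,n,D,j,I], logical=[D,j,I,k,b,A,G,b,n]
After op 11 (rotate(-1)): offset=5, physical=[k,b,A,G,b,n,D,j,I], logical=[n,D,j,I,k,b,A,G,b]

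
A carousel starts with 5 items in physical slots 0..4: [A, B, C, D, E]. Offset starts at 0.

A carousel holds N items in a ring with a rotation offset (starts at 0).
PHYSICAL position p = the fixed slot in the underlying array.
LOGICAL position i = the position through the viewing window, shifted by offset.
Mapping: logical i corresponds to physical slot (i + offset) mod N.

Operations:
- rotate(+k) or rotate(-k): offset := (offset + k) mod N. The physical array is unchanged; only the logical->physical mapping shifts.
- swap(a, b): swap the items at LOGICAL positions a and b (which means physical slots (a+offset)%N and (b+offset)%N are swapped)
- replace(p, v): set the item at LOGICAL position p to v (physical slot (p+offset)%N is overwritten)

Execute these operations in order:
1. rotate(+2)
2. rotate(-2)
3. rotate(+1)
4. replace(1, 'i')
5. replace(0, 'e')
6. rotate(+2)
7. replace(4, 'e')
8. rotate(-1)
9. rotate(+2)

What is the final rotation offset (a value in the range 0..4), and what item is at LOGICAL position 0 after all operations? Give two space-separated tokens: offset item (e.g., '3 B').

After op 1 (rotate(+2)): offset=2, physical=[A,B,C,D,E], logical=[C,D,E,A,B]
After op 2 (rotate(-2)): offset=0, physical=[A,B,C,D,E], logical=[A,B,C,D,E]
After op 3 (rotate(+1)): offset=1, physical=[A,B,C,D,E], logical=[B,C,D,E,A]
After op 4 (replace(1, 'i')): offset=1, physical=[A,B,i,D,E], logical=[B,i,D,E,A]
After op 5 (replace(0, 'e')): offset=1, physical=[A,e,i,D,E], logical=[e,i,D,E,A]
After op 6 (rotate(+2)): offset=3, physical=[A,e,i,D,E], logical=[D,E,A,e,i]
After op 7 (replace(4, 'e')): offset=3, physical=[A,e,e,D,E], logical=[D,E,A,e,e]
After op 8 (rotate(-1)): offset=2, physical=[A,e,e,D,E], logical=[e,D,E,A,e]
After op 9 (rotate(+2)): offset=4, physical=[A,e,e,D,E], logical=[E,A,e,e,D]

Answer: 4 E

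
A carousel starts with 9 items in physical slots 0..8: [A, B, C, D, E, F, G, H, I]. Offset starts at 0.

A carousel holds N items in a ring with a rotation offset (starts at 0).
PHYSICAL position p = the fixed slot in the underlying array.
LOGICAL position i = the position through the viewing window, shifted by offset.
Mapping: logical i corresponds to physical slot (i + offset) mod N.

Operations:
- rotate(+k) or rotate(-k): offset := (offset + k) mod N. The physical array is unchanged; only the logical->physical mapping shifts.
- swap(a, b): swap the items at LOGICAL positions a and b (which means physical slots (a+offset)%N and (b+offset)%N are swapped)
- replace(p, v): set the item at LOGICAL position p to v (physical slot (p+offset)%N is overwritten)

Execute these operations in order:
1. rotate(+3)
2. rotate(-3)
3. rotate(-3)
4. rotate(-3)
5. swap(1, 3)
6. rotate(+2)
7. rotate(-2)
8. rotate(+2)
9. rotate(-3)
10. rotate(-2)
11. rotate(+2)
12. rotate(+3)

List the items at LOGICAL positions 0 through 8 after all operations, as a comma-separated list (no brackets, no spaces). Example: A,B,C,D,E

Answer: F,E,H,I,A,B,C,D,G

Derivation:
After op 1 (rotate(+3)): offset=3, physical=[A,B,C,D,E,F,G,H,I], logical=[D,E,F,G,H,I,A,B,C]
After op 2 (rotate(-3)): offset=0, physical=[A,B,C,D,E,F,G,H,I], logical=[A,B,C,D,E,F,G,H,I]
After op 3 (rotate(-3)): offset=6, physical=[A,B,C,D,E,F,G,H,I], logical=[G,H,I,A,B,C,D,E,F]
After op 4 (rotate(-3)): offset=3, physical=[A,B,C,D,E,F,G,H,I], logical=[D,E,F,G,H,I,A,B,C]
After op 5 (swap(1, 3)): offset=3, physical=[A,B,C,D,G,F,E,H,I], logical=[D,G,F,E,H,I,A,B,C]
After op 6 (rotate(+2)): offset=5, physical=[A,B,C,D,G,F,E,H,I], logical=[F,E,H,I,A,B,C,D,G]
After op 7 (rotate(-2)): offset=3, physical=[A,B,C,D,G,F,E,H,I], logical=[D,G,F,E,H,I,A,B,C]
After op 8 (rotate(+2)): offset=5, physical=[A,B,C,D,G,F,E,H,I], logical=[F,E,H,I,A,B,C,D,G]
After op 9 (rotate(-3)): offset=2, physical=[A,B,C,D,G,F,E,H,I], logical=[C,D,G,F,E,H,I,A,B]
After op 10 (rotate(-2)): offset=0, physical=[A,B,C,D,G,F,E,H,I], logical=[A,B,C,D,G,F,E,H,I]
After op 11 (rotate(+2)): offset=2, physical=[A,B,C,D,G,F,E,H,I], logical=[C,D,G,F,E,H,I,A,B]
After op 12 (rotate(+3)): offset=5, physical=[A,B,C,D,G,F,E,H,I], logical=[F,E,H,I,A,B,C,D,G]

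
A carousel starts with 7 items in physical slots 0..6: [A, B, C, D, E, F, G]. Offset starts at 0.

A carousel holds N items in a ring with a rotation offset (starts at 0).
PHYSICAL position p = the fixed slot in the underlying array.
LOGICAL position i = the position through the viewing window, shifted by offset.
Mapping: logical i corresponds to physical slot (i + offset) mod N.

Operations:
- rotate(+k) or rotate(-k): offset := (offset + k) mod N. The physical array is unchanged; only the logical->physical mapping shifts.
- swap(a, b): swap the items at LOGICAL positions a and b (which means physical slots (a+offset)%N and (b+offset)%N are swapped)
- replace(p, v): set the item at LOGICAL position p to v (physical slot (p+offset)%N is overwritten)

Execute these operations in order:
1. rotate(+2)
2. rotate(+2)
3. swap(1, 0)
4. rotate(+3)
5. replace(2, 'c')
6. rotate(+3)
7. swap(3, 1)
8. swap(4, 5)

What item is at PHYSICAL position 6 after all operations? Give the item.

Answer: F

Derivation:
After op 1 (rotate(+2)): offset=2, physical=[A,B,C,D,E,F,G], logical=[C,D,E,F,G,A,B]
After op 2 (rotate(+2)): offset=4, physical=[A,B,C,D,E,F,G], logical=[E,F,G,A,B,C,D]
After op 3 (swap(1, 0)): offset=4, physical=[A,B,C,D,F,E,G], logical=[F,E,G,A,B,C,D]
After op 4 (rotate(+3)): offset=0, physical=[A,B,C,D,F,E,G], logical=[A,B,C,D,F,E,G]
After op 5 (replace(2, 'c')): offset=0, physical=[A,B,c,D,F,E,G], logical=[A,B,c,D,F,E,G]
After op 6 (rotate(+3)): offset=3, physical=[A,B,c,D,F,E,G], logical=[D,F,E,G,A,B,c]
After op 7 (swap(3, 1)): offset=3, physical=[A,B,c,D,G,E,F], logical=[D,G,E,F,A,B,c]
After op 8 (swap(4, 5)): offset=3, physical=[B,A,c,D,G,E,F], logical=[D,G,E,F,B,A,c]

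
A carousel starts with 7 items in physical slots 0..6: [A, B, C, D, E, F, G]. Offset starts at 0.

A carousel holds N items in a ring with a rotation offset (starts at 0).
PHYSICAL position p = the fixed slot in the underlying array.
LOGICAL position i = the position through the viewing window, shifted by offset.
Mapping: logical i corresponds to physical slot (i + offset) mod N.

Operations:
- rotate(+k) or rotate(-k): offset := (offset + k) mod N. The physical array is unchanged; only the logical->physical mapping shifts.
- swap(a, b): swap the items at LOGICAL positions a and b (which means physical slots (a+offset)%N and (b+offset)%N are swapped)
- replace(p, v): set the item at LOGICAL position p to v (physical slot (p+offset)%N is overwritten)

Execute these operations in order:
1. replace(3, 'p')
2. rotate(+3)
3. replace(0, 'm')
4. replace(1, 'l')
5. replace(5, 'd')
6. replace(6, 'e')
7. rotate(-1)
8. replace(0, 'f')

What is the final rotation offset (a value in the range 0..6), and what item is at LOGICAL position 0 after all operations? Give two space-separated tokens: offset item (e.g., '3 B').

After op 1 (replace(3, 'p')): offset=0, physical=[A,B,C,p,E,F,G], logical=[A,B,C,p,E,F,G]
After op 2 (rotate(+3)): offset=3, physical=[A,B,C,p,E,F,G], logical=[p,E,F,G,A,B,C]
After op 3 (replace(0, 'm')): offset=3, physical=[A,B,C,m,E,F,G], logical=[m,E,F,G,A,B,C]
After op 4 (replace(1, 'l')): offset=3, physical=[A,B,C,m,l,F,G], logical=[m,l,F,G,A,B,C]
After op 5 (replace(5, 'd')): offset=3, physical=[A,d,C,m,l,F,G], logical=[m,l,F,G,A,d,C]
After op 6 (replace(6, 'e')): offset=3, physical=[A,d,e,m,l,F,G], logical=[m,l,F,G,A,d,e]
After op 7 (rotate(-1)): offset=2, physical=[A,d,e,m,l,F,G], logical=[e,m,l,F,G,A,d]
After op 8 (replace(0, 'f')): offset=2, physical=[A,d,f,m,l,F,G], logical=[f,m,l,F,G,A,d]

Answer: 2 f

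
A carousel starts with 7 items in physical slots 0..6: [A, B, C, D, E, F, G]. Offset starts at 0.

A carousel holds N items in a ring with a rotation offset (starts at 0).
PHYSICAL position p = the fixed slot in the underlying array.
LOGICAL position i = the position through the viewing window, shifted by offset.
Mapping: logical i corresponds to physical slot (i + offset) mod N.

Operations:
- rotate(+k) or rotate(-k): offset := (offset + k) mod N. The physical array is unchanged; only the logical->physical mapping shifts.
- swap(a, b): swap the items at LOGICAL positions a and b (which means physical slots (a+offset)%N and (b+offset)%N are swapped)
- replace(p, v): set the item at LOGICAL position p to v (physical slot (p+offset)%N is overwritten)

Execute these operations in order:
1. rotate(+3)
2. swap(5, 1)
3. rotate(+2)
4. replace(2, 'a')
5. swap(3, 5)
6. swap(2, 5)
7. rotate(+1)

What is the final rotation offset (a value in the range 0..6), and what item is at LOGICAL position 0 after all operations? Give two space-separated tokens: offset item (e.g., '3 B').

Answer: 6 G

Derivation:
After op 1 (rotate(+3)): offset=3, physical=[A,B,C,D,E,F,G], logical=[D,E,F,G,A,B,C]
After op 2 (swap(5, 1)): offset=3, physical=[A,E,C,D,B,F,G], logical=[D,B,F,G,A,E,C]
After op 3 (rotate(+2)): offset=5, physical=[A,E,C,D,B,F,G], logical=[F,G,A,E,C,D,B]
After op 4 (replace(2, 'a')): offset=5, physical=[a,E,C,D,B,F,G], logical=[F,G,a,E,C,D,B]
After op 5 (swap(3, 5)): offset=5, physical=[a,D,C,E,B,F,G], logical=[F,G,a,D,C,E,B]
After op 6 (swap(2, 5)): offset=5, physical=[E,D,C,a,B,F,G], logical=[F,G,E,D,C,a,B]
After op 7 (rotate(+1)): offset=6, physical=[E,D,C,a,B,F,G], logical=[G,E,D,C,a,B,F]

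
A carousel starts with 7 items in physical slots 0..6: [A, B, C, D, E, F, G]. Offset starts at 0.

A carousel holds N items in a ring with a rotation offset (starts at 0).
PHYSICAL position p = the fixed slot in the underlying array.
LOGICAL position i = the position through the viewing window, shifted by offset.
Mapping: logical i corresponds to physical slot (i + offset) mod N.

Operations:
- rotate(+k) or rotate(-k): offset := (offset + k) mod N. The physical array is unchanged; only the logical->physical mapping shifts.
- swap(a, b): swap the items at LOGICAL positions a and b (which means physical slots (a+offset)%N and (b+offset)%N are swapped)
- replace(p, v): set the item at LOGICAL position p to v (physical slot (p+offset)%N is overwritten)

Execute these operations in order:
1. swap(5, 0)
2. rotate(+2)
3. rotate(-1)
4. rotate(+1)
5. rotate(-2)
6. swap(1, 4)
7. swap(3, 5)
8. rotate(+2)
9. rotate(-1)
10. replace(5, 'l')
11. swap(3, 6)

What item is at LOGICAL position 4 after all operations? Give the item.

Answer: D

Derivation:
After op 1 (swap(5, 0)): offset=0, physical=[F,B,C,D,E,A,G], logical=[F,B,C,D,E,A,G]
After op 2 (rotate(+2)): offset=2, physical=[F,B,C,D,E,A,G], logical=[C,D,E,A,G,F,B]
After op 3 (rotate(-1)): offset=1, physical=[F,B,C,D,E,A,G], logical=[B,C,D,E,A,G,F]
After op 4 (rotate(+1)): offset=2, physical=[F,B,C,D,E,A,G], logical=[C,D,E,A,G,F,B]
After op 5 (rotate(-2)): offset=0, physical=[F,B,C,D,E,A,G], logical=[F,B,C,D,E,A,G]
After op 6 (swap(1, 4)): offset=0, physical=[F,E,C,D,B,A,G], logical=[F,E,C,D,B,A,G]
After op 7 (swap(3, 5)): offset=0, physical=[F,E,C,A,B,D,G], logical=[F,E,C,A,B,D,G]
After op 8 (rotate(+2)): offset=2, physical=[F,E,C,A,B,D,G], logical=[C,A,B,D,G,F,E]
After op 9 (rotate(-1)): offset=1, physical=[F,E,C,A,B,D,G], logical=[E,C,A,B,D,G,F]
After op 10 (replace(5, 'l')): offset=1, physical=[F,E,C,A,B,D,l], logical=[E,C,A,B,D,l,F]
After op 11 (swap(3, 6)): offset=1, physical=[B,E,C,A,F,D,l], logical=[E,C,A,F,D,l,B]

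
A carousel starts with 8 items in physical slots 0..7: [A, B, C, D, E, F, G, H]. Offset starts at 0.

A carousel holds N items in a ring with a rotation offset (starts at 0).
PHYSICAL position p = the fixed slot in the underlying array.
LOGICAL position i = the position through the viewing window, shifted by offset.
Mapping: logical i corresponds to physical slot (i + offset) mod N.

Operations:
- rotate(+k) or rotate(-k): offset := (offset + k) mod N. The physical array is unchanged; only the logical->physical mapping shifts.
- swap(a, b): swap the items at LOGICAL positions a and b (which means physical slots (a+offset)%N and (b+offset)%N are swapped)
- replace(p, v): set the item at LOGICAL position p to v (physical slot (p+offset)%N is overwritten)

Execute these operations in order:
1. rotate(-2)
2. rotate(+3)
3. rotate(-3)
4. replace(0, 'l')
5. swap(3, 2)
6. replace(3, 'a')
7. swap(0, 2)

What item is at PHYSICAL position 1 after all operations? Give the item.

Answer: a

Derivation:
After op 1 (rotate(-2)): offset=6, physical=[A,B,C,D,E,F,G,H], logical=[G,H,A,B,C,D,E,F]
After op 2 (rotate(+3)): offset=1, physical=[A,B,C,D,E,F,G,H], logical=[B,C,D,E,F,G,H,A]
After op 3 (rotate(-3)): offset=6, physical=[A,B,C,D,E,F,G,H], logical=[G,H,A,B,C,D,E,F]
After op 4 (replace(0, 'l')): offset=6, physical=[A,B,C,D,E,F,l,H], logical=[l,H,A,B,C,D,E,F]
After op 5 (swap(3, 2)): offset=6, physical=[B,A,C,D,E,F,l,H], logical=[l,H,B,A,C,D,E,F]
After op 6 (replace(3, 'a')): offset=6, physical=[B,a,C,D,E,F,l,H], logical=[l,H,B,a,C,D,E,F]
After op 7 (swap(0, 2)): offset=6, physical=[l,a,C,D,E,F,B,H], logical=[B,H,l,a,C,D,E,F]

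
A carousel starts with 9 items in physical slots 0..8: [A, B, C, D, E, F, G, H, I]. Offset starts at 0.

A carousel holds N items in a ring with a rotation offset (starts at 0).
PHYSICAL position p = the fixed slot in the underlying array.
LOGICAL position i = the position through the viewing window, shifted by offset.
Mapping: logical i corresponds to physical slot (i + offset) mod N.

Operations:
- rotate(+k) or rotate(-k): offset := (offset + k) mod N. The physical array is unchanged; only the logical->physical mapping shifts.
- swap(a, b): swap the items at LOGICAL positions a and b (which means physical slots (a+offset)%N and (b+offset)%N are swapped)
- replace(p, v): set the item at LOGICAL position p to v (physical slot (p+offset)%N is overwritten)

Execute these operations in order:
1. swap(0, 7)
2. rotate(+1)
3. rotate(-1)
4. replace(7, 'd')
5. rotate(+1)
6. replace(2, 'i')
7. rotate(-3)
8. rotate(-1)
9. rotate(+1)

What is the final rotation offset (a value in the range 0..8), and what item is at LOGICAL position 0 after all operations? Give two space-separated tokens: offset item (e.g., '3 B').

After op 1 (swap(0, 7)): offset=0, physical=[H,B,C,D,E,F,G,A,I], logical=[H,B,C,D,E,F,G,A,I]
After op 2 (rotate(+1)): offset=1, physical=[H,B,C,D,E,F,G,A,I], logical=[B,C,D,E,F,G,A,I,H]
After op 3 (rotate(-1)): offset=0, physical=[H,B,C,D,E,F,G,A,I], logical=[H,B,C,D,E,F,G,A,I]
After op 4 (replace(7, 'd')): offset=0, physical=[H,B,C,D,E,F,G,d,I], logical=[H,B,C,D,E,F,G,d,I]
After op 5 (rotate(+1)): offset=1, physical=[H,B,C,D,E,F,G,d,I], logical=[B,C,D,E,F,G,d,I,H]
After op 6 (replace(2, 'i')): offset=1, physical=[H,B,C,i,E,F,G,d,I], logical=[B,C,i,E,F,G,d,I,H]
After op 7 (rotate(-3)): offset=7, physical=[H,B,C,i,E,F,G,d,I], logical=[d,I,H,B,C,i,E,F,G]
After op 8 (rotate(-1)): offset=6, physical=[H,B,C,i,E,F,G,d,I], logical=[G,d,I,H,B,C,i,E,F]
After op 9 (rotate(+1)): offset=7, physical=[H,B,C,i,E,F,G,d,I], logical=[d,I,H,B,C,i,E,F,G]

Answer: 7 d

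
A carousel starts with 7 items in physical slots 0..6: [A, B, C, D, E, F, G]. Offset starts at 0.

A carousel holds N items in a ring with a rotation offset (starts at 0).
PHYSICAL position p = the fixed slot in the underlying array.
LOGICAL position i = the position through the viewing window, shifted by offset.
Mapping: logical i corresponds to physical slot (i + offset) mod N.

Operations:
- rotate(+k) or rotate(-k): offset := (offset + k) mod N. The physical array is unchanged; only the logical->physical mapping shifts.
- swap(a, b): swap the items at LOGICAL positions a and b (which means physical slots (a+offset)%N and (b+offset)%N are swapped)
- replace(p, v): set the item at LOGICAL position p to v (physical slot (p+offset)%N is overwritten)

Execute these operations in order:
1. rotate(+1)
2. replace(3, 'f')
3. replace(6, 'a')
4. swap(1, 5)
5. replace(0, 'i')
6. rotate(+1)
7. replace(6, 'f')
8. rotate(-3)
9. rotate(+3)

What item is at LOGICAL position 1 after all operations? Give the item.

Answer: D

Derivation:
After op 1 (rotate(+1)): offset=1, physical=[A,B,C,D,E,F,G], logical=[B,C,D,E,F,G,A]
After op 2 (replace(3, 'f')): offset=1, physical=[A,B,C,D,f,F,G], logical=[B,C,D,f,F,G,A]
After op 3 (replace(6, 'a')): offset=1, physical=[a,B,C,D,f,F,G], logical=[B,C,D,f,F,G,a]
After op 4 (swap(1, 5)): offset=1, physical=[a,B,G,D,f,F,C], logical=[B,G,D,f,F,C,a]
After op 5 (replace(0, 'i')): offset=1, physical=[a,i,G,D,f,F,C], logical=[i,G,D,f,F,C,a]
After op 6 (rotate(+1)): offset=2, physical=[a,i,G,D,f,F,C], logical=[G,D,f,F,C,a,i]
After op 7 (replace(6, 'f')): offset=2, physical=[a,f,G,D,f,F,C], logical=[G,D,f,F,C,a,f]
After op 8 (rotate(-3)): offset=6, physical=[a,f,G,D,f,F,C], logical=[C,a,f,G,D,f,F]
After op 9 (rotate(+3)): offset=2, physical=[a,f,G,D,f,F,C], logical=[G,D,f,F,C,a,f]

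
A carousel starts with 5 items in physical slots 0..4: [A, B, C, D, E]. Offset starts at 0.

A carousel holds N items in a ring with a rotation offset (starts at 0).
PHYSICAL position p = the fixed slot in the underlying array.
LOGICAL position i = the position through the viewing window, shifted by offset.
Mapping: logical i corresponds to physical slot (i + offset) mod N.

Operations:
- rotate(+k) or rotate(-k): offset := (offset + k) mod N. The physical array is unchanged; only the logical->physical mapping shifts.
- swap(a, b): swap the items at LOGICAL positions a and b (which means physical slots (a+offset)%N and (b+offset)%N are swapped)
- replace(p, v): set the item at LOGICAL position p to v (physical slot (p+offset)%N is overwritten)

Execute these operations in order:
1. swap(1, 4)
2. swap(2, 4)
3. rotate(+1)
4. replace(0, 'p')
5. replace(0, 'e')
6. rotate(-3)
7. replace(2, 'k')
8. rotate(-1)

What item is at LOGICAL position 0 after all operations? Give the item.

Answer: B

Derivation:
After op 1 (swap(1, 4)): offset=0, physical=[A,E,C,D,B], logical=[A,E,C,D,B]
After op 2 (swap(2, 4)): offset=0, physical=[A,E,B,D,C], logical=[A,E,B,D,C]
After op 3 (rotate(+1)): offset=1, physical=[A,E,B,D,C], logical=[E,B,D,C,A]
After op 4 (replace(0, 'p')): offset=1, physical=[A,p,B,D,C], logical=[p,B,D,C,A]
After op 5 (replace(0, 'e')): offset=1, physical=[A,e,B,D,C], logical=[e,B,D,C,A]
After op 6 (rotate(-3)): offset=3, physical=[A,e,B,D,C], logical=[D,C,A,e,B]
After op 7 (replace(2, 'k')): offset=3, physical=[k,e,B,D,C], logical=[D,C,k,e,B]
After op 8 (rotate(-1)): offset=2, physical=[k,e,B,D,C], logical=[B,D,C,k,e]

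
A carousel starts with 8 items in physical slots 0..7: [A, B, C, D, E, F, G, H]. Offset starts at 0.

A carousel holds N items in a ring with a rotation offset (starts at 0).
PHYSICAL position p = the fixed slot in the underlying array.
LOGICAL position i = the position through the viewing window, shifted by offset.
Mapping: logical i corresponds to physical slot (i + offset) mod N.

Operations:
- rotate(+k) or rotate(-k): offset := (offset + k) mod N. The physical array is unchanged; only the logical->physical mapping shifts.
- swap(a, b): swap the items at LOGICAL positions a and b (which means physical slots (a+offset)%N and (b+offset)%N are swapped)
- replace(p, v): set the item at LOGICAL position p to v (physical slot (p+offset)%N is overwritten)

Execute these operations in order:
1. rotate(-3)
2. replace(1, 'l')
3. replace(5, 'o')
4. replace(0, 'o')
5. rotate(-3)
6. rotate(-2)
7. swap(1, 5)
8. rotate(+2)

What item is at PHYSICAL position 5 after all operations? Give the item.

Answer: B

Derivation:
After op 1 (rotate(-3)): offset=5, physical=[A,B,C,D,E,F,G,H], logical=[F,G,H,A,B,C,D,E]
After op 2 (replace(1, 'l')): offset=5, physical=[A,B,C,D,E,F,l,H], logical=[F,l,H,A,B,C,D,E]
After op 3 (replace(5, 'o')): offset=5, physical=[A,B,o,D,E,F,l,H], logical=[F,l,H,A,B,o,D,E]
After op 4 (replace(0, 'o')): offset=5, physical=[A,B,o,D,E,o,l,H], logical=[o,l,H,A,B,o,D,E]
After op 5 (rotate(-3)): offset=2, physical=[A,B,o,D,E,o,l,H], logical=[o,D,E,o,l,H,A,B]
After op 6 (rotate(-2)): offset=0, physical=[A,B,o,D,E,o,l,H], logical=[A,B,o,D,E,o,l,H]
After op 7 (swap(1, 5)): offset=0, physical=[A,o,o,D,E,B,l,H], logical=[A,o,o,D,E,B,l,H]
After op 8 (rotate(+2)): offset=2, physical=[A,o,o,D,E,B,l,H], logical=[o,D,E,B,l,H,A,o]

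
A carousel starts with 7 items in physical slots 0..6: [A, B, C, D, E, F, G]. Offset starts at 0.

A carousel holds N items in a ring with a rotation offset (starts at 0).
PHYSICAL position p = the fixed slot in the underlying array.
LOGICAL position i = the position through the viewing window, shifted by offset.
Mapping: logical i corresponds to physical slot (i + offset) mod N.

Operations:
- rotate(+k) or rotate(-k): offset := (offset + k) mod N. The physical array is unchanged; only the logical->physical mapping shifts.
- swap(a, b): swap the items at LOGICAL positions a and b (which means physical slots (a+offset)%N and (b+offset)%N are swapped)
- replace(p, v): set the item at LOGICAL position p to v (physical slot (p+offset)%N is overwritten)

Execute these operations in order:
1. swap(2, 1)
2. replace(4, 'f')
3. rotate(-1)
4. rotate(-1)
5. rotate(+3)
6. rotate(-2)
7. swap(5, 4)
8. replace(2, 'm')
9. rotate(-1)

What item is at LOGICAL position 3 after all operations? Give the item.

After op 1 (swap(2, 1)): offset=0, physical=[A,C,B,D,E,F,G], logical=[A,C,B,D,E,F,G]
After op 2 (replace(4, 'f')): offset=0, physical=[A,C,B,D,f,F,G], logical=[A,C,B,D,f,F,G]
After op 3 (rotate(-1)): offset=6, physical=[A,C,B,D,f,F,G], logical=[G,A,C,B,D,f,F]
After op 4 (rotate(-1)): offset=5, physical=[A,C,B,D,f,F,G], logical=[F,G,A,C,B,D,f]
After op 5 (rotate(+3)): offset=1, physical=[A,C,B,D,f,F,G], logical=[C,B,D,f,F,G,A]
After op 6 (rotate(-2)): offset=6, physical=[A,C,B,D,f,F,G], logical=[G,A,C,B,D,f,F]
After op 7 (swap(5, 4)): offset=6, physical=[A,C,B,f,D,F,G], logical=[G,A,C,B,f,D,F]
After op 8 (replace(2, 'm')): offset=6, physical=[A,m,B,f,D,F,G], logical=[G,A,m,B,f,D,F]
After op 9 (rotate(-1)): offset=5, physical=[A,m,B,f,D,F,G], logical=[F,G,A,m,B,f,D]

Answer: m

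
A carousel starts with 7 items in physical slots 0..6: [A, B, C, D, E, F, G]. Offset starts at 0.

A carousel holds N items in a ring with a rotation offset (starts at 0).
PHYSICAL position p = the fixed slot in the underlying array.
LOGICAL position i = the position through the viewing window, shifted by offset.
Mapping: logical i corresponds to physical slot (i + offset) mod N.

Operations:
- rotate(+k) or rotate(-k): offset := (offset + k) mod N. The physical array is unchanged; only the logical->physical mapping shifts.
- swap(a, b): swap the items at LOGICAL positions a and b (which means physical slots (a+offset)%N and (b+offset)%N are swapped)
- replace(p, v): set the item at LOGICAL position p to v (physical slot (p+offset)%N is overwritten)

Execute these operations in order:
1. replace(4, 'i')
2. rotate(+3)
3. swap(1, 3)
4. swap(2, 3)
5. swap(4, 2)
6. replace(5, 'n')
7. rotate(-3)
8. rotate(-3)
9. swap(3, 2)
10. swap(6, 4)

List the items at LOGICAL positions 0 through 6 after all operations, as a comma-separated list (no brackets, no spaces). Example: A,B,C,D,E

Answer: G,A,i,F,D,C,n

Derivation:
After op 1 (replace(4, 'i')): offset=0, physical=[A,B,C,D,i,F,G], logical=[A,B,C,D,i,F,G]
After op 2 (rotate(+3)): offset=3, physical=[A,B,C,D,i,F,G], logical=[D,i,F,G,A,B,C]
After op 3 (swap(1, 3)): offset=3, physical=[A,B,C,D,G,F,i], logical=[D,G,F,i,A,B,C]
After op 4 (swap(2, 3)): offset=3, physical=[A,B,C,D,G,i,F], logical=[D,G,i,F,A,B,C]
After op 5 (swap(4, 2)): offset=3, physical=[i,B,C,D,G,A,F], logical=[D,G,A,F,i,B,C]
After op 6 (replace(5, 'n')): offset=3, physical=[i,n,C,D,G,A,F], logical=[D,G,A,F,i,n,C]
After op 7 (rotate(-3)): offset=0, physical=[i,n,C,D,G,A,F], logical=[i,n,C,D,G,A,F]
After op 8 (rotate(-3)): offset=4, physical=[i,n,C,D,G,A,F], logical=[G,A,F,i,n,C,D]
After op 9 (swap(3, 2)): offset=4, physical=[F,n,C,D,G,A,i], logical=[G,A,i,F,n,C,D]
After op 10 (swap(6, 4)): offset=4, physical=[F,D,C,n,G,A,i], logical=[G,A,i,F,D,C,n]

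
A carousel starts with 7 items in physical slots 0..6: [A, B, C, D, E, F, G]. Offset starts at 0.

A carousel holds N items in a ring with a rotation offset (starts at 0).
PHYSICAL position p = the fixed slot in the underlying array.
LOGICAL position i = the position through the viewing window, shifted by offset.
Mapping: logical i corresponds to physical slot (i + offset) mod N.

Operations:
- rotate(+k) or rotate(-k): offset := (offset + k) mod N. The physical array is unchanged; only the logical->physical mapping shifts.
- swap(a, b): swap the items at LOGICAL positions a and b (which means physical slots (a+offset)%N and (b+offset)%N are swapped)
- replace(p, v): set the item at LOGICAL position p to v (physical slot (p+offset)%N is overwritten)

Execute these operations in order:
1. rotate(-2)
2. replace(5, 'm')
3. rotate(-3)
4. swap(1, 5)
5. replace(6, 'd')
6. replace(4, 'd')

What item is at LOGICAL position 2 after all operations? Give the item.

After op 1 (rotate(-2)): offset=5, physical=[A,B,C,D,E,F,G], logical=[F,G,A,B,C,D,E]
After op 2 (replace(5, 'm')): offset=5, physical=[A,B,C,m,E,F,G], logical=[F,G,A,B,C,m,E]
After op 3 (rotate(-3)): offset=2, physical=[A,B,C,m,E,F,G], logical=[C,m,E,F,G,A,B]
After op 4 (swap(1, 5)): offset=2, physical=[m,B,C,A,E,F,G], logical=[C,A,E,F,G,m,B]
After op 5 (replace(6, 'd')): offset=2, physical=[m,d,C,A,E,F,G], logical=[C,A,E,F,G,m,d]
After op 6 (replace(4, 'd')): offset=2, physical=[m,d,C,A,E,F,d], logical=[C,A,E,F,d,m,d]

Answer: E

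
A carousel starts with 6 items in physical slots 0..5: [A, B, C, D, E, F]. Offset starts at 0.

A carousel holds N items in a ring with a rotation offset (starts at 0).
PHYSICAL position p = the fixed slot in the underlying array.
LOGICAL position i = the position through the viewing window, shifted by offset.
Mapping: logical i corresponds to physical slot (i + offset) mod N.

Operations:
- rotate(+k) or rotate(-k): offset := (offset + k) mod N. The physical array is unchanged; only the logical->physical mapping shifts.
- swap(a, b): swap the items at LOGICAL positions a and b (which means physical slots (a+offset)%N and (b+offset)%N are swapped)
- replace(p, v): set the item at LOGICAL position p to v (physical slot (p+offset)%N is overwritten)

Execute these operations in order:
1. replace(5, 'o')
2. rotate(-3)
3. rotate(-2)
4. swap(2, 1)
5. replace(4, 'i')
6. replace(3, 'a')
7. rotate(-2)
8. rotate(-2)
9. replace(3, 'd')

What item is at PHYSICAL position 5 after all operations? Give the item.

Answer: i

Derivation:
After op 1 (replace(5, 'o')): offset=0, physical=[A,B,C,D,E,o], logical=[A,B,C,D,E,o]
After op 2 (rotate(-3)): offset=3, physical=[A,B,C,D,E,o], logical=[D,E,o,A,B,C]
After op 3 (rotate(-2)): offset=1, physical=[A,B,C,D,E,o], logical=[B,C,D,E,o,A]
After op 4 (swap(2, 1)): offset=1, physical=[A,B,D,C,E,o], logical=[B,D,C,E,o,A]
After op 5 (replace(4, 'i')): offset=1, physical=[A,B,D,C,E,i], logical=[B,D,C,E,i,A]
After op 6 (replace(3, 'a')): offset=1, physical=[A,B,D,C,a,i], logical=[B,D,C,a,i,A]
After op 7 (rotate(-2)): offset=5, physical=[A,B,D,C,a,i], logical=[i,A,B,D,C,a]
After op 8 (rotate(-2)): offset=3, physical=[A,B,D,C,a,i], logical=[C,a,i,A,B,D]
After op 9 (replace(3, 'd')): offset=3, physical=[d,B,D,C,a,i], logical=[C,a,i,d,B,D]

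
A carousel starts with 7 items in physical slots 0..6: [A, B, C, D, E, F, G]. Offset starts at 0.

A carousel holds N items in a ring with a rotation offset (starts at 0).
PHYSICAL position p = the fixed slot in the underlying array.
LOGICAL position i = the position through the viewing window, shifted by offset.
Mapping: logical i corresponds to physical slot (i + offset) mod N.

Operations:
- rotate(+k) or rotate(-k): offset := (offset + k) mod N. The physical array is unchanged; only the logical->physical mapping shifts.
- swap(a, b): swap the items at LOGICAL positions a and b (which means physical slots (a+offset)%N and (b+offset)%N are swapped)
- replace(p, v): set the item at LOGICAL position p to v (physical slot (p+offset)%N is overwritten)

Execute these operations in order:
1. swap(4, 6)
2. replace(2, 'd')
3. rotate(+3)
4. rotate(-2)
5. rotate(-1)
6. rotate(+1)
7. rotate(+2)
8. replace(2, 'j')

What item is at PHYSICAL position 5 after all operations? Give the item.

Answer: j

Derivation:
After op 1 (swap(4, 6)): offset=0, physical=[A,B,C,D,G,F,E], logical=[A,B,C,D,G,F,E]
After op 2 (replace(2, 'd')): offset=0, physical=[A,B,d,D,G,F,E], logical=[A,B,d,D,G,F,E]
After op 3 (rotate(+3)): offset=3, physical=[A,B,d,D,G,F,E], logical=[D,G,F,E,A,B,d]
After op 4 (rotate(-2)): offset=1, physical=[A,B,d,D,G,F,E], logical=[B,d,D,G,F,E,A]
After op 5 (rotate(-1)): offset=0, physical=[A,B,d,D,G,F,E], logical=[A,B,d,D,G,F,E]
After op 6 (rotate(+1)): offset=1, physical=[A,B,d,D,G,F,E], logical=[B,d,D,G,F,E,A]
After op 7 (rotate(+2)): offset=3, physical=[A,B,d,D,G,F,E], logical=[D,G,F,E,A,B,d]
After op 8 (replace(2, 'j')): offset=3, physical=[A,B,d,D,G,j,E], logical=[D,G,j,E,A,B,d]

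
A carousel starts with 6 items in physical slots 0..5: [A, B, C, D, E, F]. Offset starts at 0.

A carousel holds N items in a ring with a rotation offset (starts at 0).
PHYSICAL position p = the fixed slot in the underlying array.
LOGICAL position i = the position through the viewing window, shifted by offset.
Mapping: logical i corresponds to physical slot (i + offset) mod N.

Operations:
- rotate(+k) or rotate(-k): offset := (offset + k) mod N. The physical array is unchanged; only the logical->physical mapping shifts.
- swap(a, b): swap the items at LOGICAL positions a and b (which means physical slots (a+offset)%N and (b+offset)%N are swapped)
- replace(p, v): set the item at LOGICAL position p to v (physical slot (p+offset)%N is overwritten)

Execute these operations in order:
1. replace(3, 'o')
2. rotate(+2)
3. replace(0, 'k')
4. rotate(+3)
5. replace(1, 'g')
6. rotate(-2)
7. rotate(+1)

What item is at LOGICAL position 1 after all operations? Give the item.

Answer: F

Derivation:
After op 1 (replace(3, 'o')): offset=0, physical=[A,B,C,o,E,F], logical=[A,B,C,o,E,F]
After op 2 (rotate(+2)): offset=2, physical=[A,B,C,o,E,F], logical=[C,o,E,F,A,B]
After op 3 (replace(0, 'k')): offset=2, physical=[A,B,k,o,E,F], logical=[k,o,E,F,A,B]
After op 4 (rotate(+3)): offset=5, physical=[A,B,k,o,E,F], logical=[F,A,B,k,o,E]
After op 5 (replace(1, 'g')): offset=5, physical=[g,B,k,o,E,F], logical=[F,g,B,k,o,E]
After op 6 (rotate(-2)): offset=3, physical=[g,B,k,o,E,F], logical=[o,E,F,g,B,k]
After op 7 (rotate(+1)): offset=4, physical=[g,B,k,o,E,F], logical=[E,F,g,B,k,o]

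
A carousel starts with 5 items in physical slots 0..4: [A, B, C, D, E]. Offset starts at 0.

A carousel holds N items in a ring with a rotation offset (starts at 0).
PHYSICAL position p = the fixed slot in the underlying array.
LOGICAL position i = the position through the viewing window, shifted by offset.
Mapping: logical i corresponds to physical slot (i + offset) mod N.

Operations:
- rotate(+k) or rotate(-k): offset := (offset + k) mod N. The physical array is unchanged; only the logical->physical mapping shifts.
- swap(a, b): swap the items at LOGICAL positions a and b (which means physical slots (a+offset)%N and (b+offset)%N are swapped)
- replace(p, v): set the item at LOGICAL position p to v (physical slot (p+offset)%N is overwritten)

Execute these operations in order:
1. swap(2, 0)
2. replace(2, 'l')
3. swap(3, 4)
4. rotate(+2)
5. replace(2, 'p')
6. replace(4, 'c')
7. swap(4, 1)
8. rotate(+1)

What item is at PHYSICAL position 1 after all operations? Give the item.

After op 1 (swap(2, 0)): offset=0, physical=[C,B,A,D,E], logical=[C,B,A,D,E]
After op 2 (replace(2, 'l')): offset=0, physical=[C,B,l,D,E], logical=[C,B,l,D,E]
After op 3 (swap(3, 4)): offset=0, physical=[C,B,l,E,D], logical=[C,B,l,E,D]
After op 4 (rotate(+2)): offset=2, physical=[C,B,l,E,D], logical=[l,E,D,C,B]
After op 5 (replace(2, 'p')): offset=2, physical=[C,B,l,E,p], logical=[l,E,p,C,B]
After op 6 (replace(4, 'c')): offset=2, physical=[C,c,l,E,p], logical=[l,E,p,C,c]
After op 7 (swap(4, 1)): offset=2, physical=[C,E,l,c,p], logical=[l,c,p,C,E]
After op 8 (rotate(+1)): offset=3, physical=[C,E,l,c,p], logical=[c,p,C,E,l]

Answer: E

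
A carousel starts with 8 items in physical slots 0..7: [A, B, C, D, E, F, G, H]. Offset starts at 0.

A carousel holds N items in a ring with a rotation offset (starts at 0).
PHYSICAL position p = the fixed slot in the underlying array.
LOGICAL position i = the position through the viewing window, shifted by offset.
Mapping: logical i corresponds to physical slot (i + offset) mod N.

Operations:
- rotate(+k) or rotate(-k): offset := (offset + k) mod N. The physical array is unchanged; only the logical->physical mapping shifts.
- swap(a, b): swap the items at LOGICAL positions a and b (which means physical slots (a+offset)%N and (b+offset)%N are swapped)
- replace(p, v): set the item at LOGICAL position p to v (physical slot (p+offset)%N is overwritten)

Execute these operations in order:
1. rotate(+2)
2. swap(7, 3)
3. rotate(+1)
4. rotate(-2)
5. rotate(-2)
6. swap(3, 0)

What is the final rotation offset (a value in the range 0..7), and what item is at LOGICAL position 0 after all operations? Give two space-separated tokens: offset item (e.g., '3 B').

After op 1 (rotate(+2)): offset=2, physical=[A,B,C,D,E,F,G,H], logical=[C,D,E,F,G,H,A,B]
After op 2 (swap(7, 3)): offset=2, physical=[A,F,C,D,E,B,G,H], logical=[C,D,E,B,G,H,A,F]
After op 3 (rotate(+1)): offset=3, physical=[A,F,C,D,E,B,G,H], logical=[D,E,B,G,H,A,F,C]
After op 4 (rotate(-2)): offset=1, physical=[A,F,C,D,E,B,G,H], logical=[F,C,D,E,B,G,H,A]
After op 5 (rotate(-2)): offset=7, physical=[A,F,C,D,E,B,G,H], logical=[H,A,F,C,D,E,B,G]
After op 6 (swap(3, 0)): offset=7, physical=[A,F,H,D,E,B,G,C], logical=[C,A,F,H,D,E,B,G]

Answer: 7 C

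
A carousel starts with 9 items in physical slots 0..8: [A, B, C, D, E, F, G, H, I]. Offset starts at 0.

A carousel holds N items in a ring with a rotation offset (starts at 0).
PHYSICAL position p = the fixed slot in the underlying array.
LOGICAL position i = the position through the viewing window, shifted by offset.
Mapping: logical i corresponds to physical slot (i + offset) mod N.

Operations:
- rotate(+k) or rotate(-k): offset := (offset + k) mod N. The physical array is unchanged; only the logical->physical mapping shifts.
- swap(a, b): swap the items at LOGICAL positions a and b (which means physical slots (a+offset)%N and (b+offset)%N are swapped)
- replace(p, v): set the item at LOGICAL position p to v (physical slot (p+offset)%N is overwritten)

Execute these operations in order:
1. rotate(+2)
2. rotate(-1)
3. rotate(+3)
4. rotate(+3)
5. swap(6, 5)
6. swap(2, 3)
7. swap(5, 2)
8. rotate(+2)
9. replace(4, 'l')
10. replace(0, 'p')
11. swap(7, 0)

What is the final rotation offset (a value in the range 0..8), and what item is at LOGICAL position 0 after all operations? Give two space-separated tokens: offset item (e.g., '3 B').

After op 1 (rotate(+2)): offset=2, physical=[A,B,C,D,E,F,G,H,I], logical=[C,D,E,F,G,H,I,A,B]
After op 2 (rotate(-1)): offset=1, physical=[A,B,C,D,E,F,G,H,I], logical=[B,C,D,E,F,G,H,I,A]
After op 3 (rotate(+3)): offset=4, physical=[A,B,C,D,E,F,G,H,I], logical=[E,F,G,H,I,A,B,C,D]
After op 4 (rotate(+3)): offset=7, physical=[A,B,C,D,E,F,G,H,I], logical=[H,I,A,B,C,D,E,F,G]
After op 5 (swap(6, 5)): offset=7, physical=[A,B,C,E,D,F,G,H,I], logical=[H,I,A,B,C,E,D,F,G]
After op 6 (swap(2, 3)): offset=7, physical=[B,A,C,E,D,F,G,H,I], logical=[H,I,B,A,C,E,D,F,G]
After op 7 (swap(5, 2)): offset=7, physical=[E,A,C,B,D,F,G,H,I], logical=[H,I,E,A,C,B,D,F,G]
After op 8 (rotate(+2)): offset=0, physical=[E,A,C,B,D,F,G,H,I], logical=[E,A,C,B,D,F,G,H,I]
After op 9 (replace(4, 'l')): offset=0, physical=[E,A,C,B,l,F,G,H,I], logical=[E,A,C,B,l,F,G,H,I]
After op 10 (replace(0, 'p')): offset=0, physical=[p,A,C,B,l,F,G,H,I], logical=[p,A,C,B,l,F,G,H,I]
After op 11 (swap(7, 0)): offset=0, physical=[H,A,C,B,l,F,G,p,I], logical=[H,A,C,B,l,F,G,p,I]

Answer: 0 H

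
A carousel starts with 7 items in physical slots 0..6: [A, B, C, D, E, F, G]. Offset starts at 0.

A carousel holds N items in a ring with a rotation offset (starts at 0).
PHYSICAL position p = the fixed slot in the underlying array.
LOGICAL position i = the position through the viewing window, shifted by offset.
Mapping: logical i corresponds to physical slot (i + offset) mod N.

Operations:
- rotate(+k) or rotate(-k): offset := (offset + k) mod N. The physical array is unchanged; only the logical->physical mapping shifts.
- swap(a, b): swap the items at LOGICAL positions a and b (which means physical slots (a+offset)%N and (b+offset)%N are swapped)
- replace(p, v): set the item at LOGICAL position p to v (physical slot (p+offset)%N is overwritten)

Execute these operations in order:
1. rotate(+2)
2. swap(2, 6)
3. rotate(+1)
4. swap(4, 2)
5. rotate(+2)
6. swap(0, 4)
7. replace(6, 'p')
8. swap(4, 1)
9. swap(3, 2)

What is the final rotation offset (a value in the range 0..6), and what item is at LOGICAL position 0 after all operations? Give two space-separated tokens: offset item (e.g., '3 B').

After op 1 (rotate(+2)): offset=2, physical=[A,B,C,D,E,F,G], logical=[C,D,E,F,G,A,B]
After op 2 (swap(2, 6)): offset=2, physical=[A,E,C,D,B,F,G], logical=[C,D,B,F,G,A,E]
After op 3 (rotate(+1)): offset=3, physical=[A,E,C,D,B,F,G], logical=[D,B,F,G,A,E,C]
After op 4 (swap(4, 2)): offset=3, physical=[F,E,C,D,B,A,G], logical=[D,B,A,G,F,E,C]
After op 5 (rotate(+2)): offset=5, physical=[F,E,C,D,B,A,G], logical=[A,G,F,E,C,D,B]
After op 6 (swap(0, 4)): offset=5, physical=[F,E,A,D,B,C,G], logical=[C,G,F,E,A,D,B]
After op 7 (replace(6, 'p')): offset=5, physical=[F,E,A,D,p,C,G], logical=[C,G,F,E,A,D,p]
After op 8 (swap(4, 1)): offset=5, physical=[F,E,G,D,p,C,A], logical=[C,A,F,E,G,D,p]
After op 9 (swap(3, 2)): offset=5, physical=[E,F,G,D,p,C,A], logical=[C,A,E,F,G,D,p]

Answer: 5 C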